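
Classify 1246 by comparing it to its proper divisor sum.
deficient

Proper divisors of 1246: sum = 1 + 2 + 7 + 14 + 89 + 178 + 623 = 914
Since 914 < 1246, 1246 is deficient.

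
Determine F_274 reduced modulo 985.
682

Matrix identity: Q^n = [[F_(n+1), F_n], [F_n, F_(n-1)]] with Q = [[1,1],[1,0]].
n = 274 = 100010010₂. Square-and-multiply, entries mod 985:
Q^1 = [[1,1],[1,0]]
Q^2 = (Q^1)² = [[2,1],[1,1]]
Q^4 = (Q^2)² = [[5,3],[3,2]]
Q^8 = (Q^4)² = [[34,21],[21,13]]
Q^17 = (Q^8)²·Q = [[614,612],[612,2]]
Q^34 = (Q^17)² = [[970,722],[722,248]]
Q^68 = (Q^34)² = [[444,776],[776,653]]
Q^137 = (Q^68)²·Q = [[709,477],[477,232]]
Q^274 = (Q^137)² = [[325,682],[682,628]]
F_274 mod 985 = Q^274[0][1] = 682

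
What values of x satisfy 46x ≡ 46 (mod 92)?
x ≡ 1 (mod 2)

gcd(46, 92) = 46, which divides 46, so solutions exist.
Divide through by 46: x ≡ 1 (mod 2).
The coefficient of x is now 1, so x ≡ 1 (mod 2).
Check: 46 × 1 = 46 ≡ 46 (mod 92).
x ≡ 1 (mod 2), giving 46 solutions mod 92.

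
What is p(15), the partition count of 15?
176

p(n) counts ways to write n as a sum of positive integers (order ignored).
Euler's pentagonal recurrence: p(k) = p(k-1) + p(k-2) - p(k-5) - p(k-7) + p(k-12) + p(k-15) - ... (offsets j(3j∓1)/2, signs ++--, p(0)=1, p(<0)=0).
DP table for k = 0..14: p(0)=1, p(1)=1, p(2)=2, p(3)=3, p(4)=5, p(5)=7, p(6)=11, p(7)=15, p(8)=22, p(9)=30, p(10)=42, p(11)=56, p(12)=77, p(13)=101, p(14)=135.
Final step: p(15) = p(14) + p(13) - p(10) - p(8) + p(3) + p(0)
= 135 + 101 - 42 - 22 + 3 + 1
= 176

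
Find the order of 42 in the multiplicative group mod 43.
2

43 is prime, so ord(42) divides φ(43) = 42.
Divisors of 42: 1, 2, 3, 6, 7, 14, 21, 42.
Repeated squaring: 42^1 ≡ 42, 42^2 ≡ 1, 42^4 ≡ 1, 42^8 ≡ 1, 42^16 ≡ 1, 42^32 ≡ 1 (mod 43).
Test 42^d mod 43 for each divisor d in increasing order:
42^1 ≡ 42
42^2 ≡ 1  ← first divisor giving 1
The order is 2.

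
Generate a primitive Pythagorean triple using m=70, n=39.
(3379, 5460, 6421)

Euclid's formula: a = m² - n², b = 2mn, c = m² + n²
m = 70, n = 39
a = 70² - 39² = 4900 - 1521 = 3379
b = 2 × 70 × 39 = 5460
c = 70² + 39² = 4900 + 1521 = 6421
Verification: 3379² + 5460² = 11417641 + 29811600 = 41229241 = 6421² ✓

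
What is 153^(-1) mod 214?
7

gcd(153, 214) = 1, so the inverse exists.
Extended Euclidean algorithm on (214, 153):
214 = 1 × 153 + 61  ⟹  61 = (1)·214 + (-1)·153
153 = 2 × 61 + 31  ⟹  31 = (-2)·214 + (3)·153
61 = 1 × 31 + 30  ⟹  30 = (3)·214 + (-4)·153
31 = 1 × 30 + 1  ⟹  1 = (-5)·214 + (7)·153
So (7)·153 ≡ 1 (mod 214), i.e. 153^(-1) ≡ 7 (mod 214).
Check: 153 × 7 = 1071 ≡ 1 (mod 214)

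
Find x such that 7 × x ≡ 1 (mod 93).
40

gcd(7, 93) = 1, so the inverse exists.
Extended Euclidean algorithm on (93, 7):
93 = 13 × 7 + 2  ⟹  2 = (1)·93 + (-13)·7
7 = 3 × 2 + 1  ⟹  1 = (-3)·93 + (40)·7
So (40)·7 ≡ 1 (mod 93), i.e. 7^(-1) ≡ 40 (mod 93).
Check: 7 × 40 = 280 ≡ 1 (mod 93)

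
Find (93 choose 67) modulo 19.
6

Using Lucas' theorem:
Write n=93 and k=67 in base 19:
n in base 19: [4, 17]
k in base 19: [3, 10]
C(93,67) mod 19 = ∏ C(n_i, k_i) mod 19
Digit binomials (mod 19): C(4,3) = 4; C(17,10) = 19448 ≡ 11
Product: 4 × 11 = 44 ≡ 6 (mod 19)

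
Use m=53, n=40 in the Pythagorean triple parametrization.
(1209, 4240, 4409)

Euclid's formula: a = m² - n², b = 2mn, c = m² + n²
m = 53, n = 40
a = 53² - 40² = 2809 - 1600 = 1209
b = 2 × 53 × 40 = 4240
c = 53² + 40² = 2809 + 1600 = 4409
Verification: 1209² + 4240² = 1461681 + 17977600 = 19439281 = 4409² ✓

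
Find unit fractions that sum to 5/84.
1/17 + 1/1428

Greedy algorithm:
5/84: ceiling(84/5) = 17, use 1/17
1/1428: ceiling(1428/1) = 1428, use 1/1428
Result: 5/84 = 1/17 + 1/1428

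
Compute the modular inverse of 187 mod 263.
218

gcd(187, 263) = 1, so the inverse exists.
Extended Euclidean algorithm on (263, 187):
263 = 1 × 187 + 76  ⟹  76 = (1)·263 + (-1)·187
187 = 2 × 76 + 35  ⟹  35 = (-2)·263 + (3)·187
76 = 2 × 35 + 6  ⟹  6 = (5)·263 + (-7)·187
35 = 5 × 6 + 5  ⟹  5 = (-27)·263 + (38)·187
6 = 1 × 5 + 1  ⟹  1 = (32)·263 + (-45)·187
So (-45)·187 ≡ 1 (mod 263), i.e. 187^(-1) ≡ -45 ≡ 218 (mod 263).
Check: 187 × 218 = 40766 ≡ 1 (mod 263)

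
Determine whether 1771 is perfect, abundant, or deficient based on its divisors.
deficient

Proper divisors of 1771: sum = 1 + 7 + 11 + 23 + 77 + 161 + 253 = 533
Since 533 < 1771, 1771 is deficient.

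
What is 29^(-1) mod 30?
29

gcd(29, 30) = 1, so the inverse exists.
Extended Euclidean algorithm on (30, 29):
30 = 1 × 29 + 1  ⟹  1 = (1)·30 + (-1)·29
So (-1)·29 ≡ 1 (mod 30), i.e. 29^(-1) ≡ -1 ≡ 29 (mod 30).
Check: 29 × 29 = 841 ≡ 1 (mod 30)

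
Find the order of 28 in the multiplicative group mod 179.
178

179 is prime, so ord(28) divides φ(179) = 178.
Divisors of 178: 1, 2, 89, 178.
Repeated squaring: 28^1 ≡ 28, 28^2 ≡ 68, 28^4 ≡ 149, 28^8 ≡ 5, 28^16 ≡ 25, 28^32 ≡ 88, 28^64 ≡ 47, 28^128 ≡ 61 (mod 179).
Test 28^d mod 179 for each divisor d in increasing order:
28^1 ≡ 28
28^2 ≡ 68
28^89 = 28^64·28^16·28^8·28^1 ≡ 178
28^178 = 28^128·28^32·28^16·28^2 ≡ 1  ← first divisor giving 1
The order is 178.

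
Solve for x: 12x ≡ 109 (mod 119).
x ≡ 19 (mod 119)

gcd(12, 119) = 1, which divides 109, so solutions exist.
Find 12^(-1) mod 119 by the extended Euclidean algorithm:
119 = 9 × 12 + 11  ⟹  11 = (1)·119 + (-9)·12
12 = 1 × 11 + 1  ⟹  1 = (-1)·119 + (10)·12
So (10)·12 ≡ 1 (mod 119), i.e. 12^(-1) ≡ 10 (mod 119).
x ≡ 10 × 109 = 1090 ≡ 19 (mod 119).
Check: 12 × 19 = 228 ≡ 109 (mod 119).
Unique solution: x ≡ 19 (mod 119)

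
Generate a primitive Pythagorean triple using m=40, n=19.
(1239, 1520, 1961)

Euclid's formula: a = m² - n², b = 2mn, c = m² + n²
m = 40, n = 19
a = 40² - 19² = 1600 - 361 = 1239
b = 2 × 40 × 19 = 1520
c = 40² + 19² = 1600 + 361 = 1961
Verification: 1239² + 1520² = 1535121 + 2310400 = 3845521 = 1961² ✓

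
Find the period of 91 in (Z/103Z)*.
51

103 is prime, so ord(91) divides φ(103) = 102.
Divisors of 102: 1, 2, 3, 6, 17, 34, 51, 102.
Repeated squaring: 91^1 ≡ 91, 91^2 ≡ 41, 91^4 ≡ 33, 91^8 ≡ 59, 91^16 ≡ 82, 91^32 ≡ 29, 91^64 ≡ 17 (mod 103).
Test 91^d mod 103 for each divisor d in increasing order:
91^1 ≡ 91
91^2 ≡ 41
91^3 = 91^2·91^1 ≡ 23
91^6 = 91^4·91^2 ≡ 14
91^17 = 91^16·91^1 ≡ 46
91^34 = 91^32·91^2 ≡ 56
91^51 = 91^32·91^16·91^2·91^1 ≡ 1  ← first divisor giving 1
The order is 51.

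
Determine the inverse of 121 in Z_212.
205

gcd(121, 212) = 1, so the inverse exists.
Extended Euclidean algorithm on (212, 121):
212 = 1 × 121 + 91  ⟹  91 = (1)·212 + (-1)·121
121 = 1 × 91 + 30  ⟹  30 = (-1)·212 + (2)·121
91 = 3 × 30 + 1  ⟹  1 = (4)·212 + (-7)·121
So (-7)·121 ≡ 1 (mod 212), i.e. 121^(-1) ≡ -7 ≡ 205 (mod 212).
Check: 121 × 205 = 24805 ≡ 1 (mod 212)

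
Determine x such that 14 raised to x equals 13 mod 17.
4

Baby-step giant-step with step n = ⌈√17⌉ = 5.
Baby steps 14^j mod 17 (j:value) for j=0..4: 0:1, 1:14, 2:9, 3:7, 4:13.
h = 13 is already in the table at j=4, so x = 4.
Check: 14^4 ≡ 13 (mod 17).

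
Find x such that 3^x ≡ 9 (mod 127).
2

Baby-step giant-step with step n = ⌈√127⌉ = 12.
Baby steps 3^j mod 127 (j:value) for j=0..11: 0:1, 1:3, 2:9, 3:27, 4:81, 5:116, 6:94, 7:28, 8:84, 9:125, 10:121, 11:109.
h = 9 is already in the table at j=2, so x = 2.
Check: 3^2 ≡ 9 (mod 127).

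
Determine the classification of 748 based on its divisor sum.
abundant

Proper divisors of 748: sum = 1 + 2 + 4 + 11 + 17 + 22 + 34 + 44 + 68 + 187 + 374 = 764
Since 764 > 748, 748 is abundant.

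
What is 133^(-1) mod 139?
23

gcd(133, 139) = 1, so the inverse exists.
Extended Euclidean algorithm on (139, 133):
139 = 1 × 133 + 6  ⟹  6 = (1)·139 + (-1)·133
133 = 22 × 6 + 1  ⟹  1 = (-22)·139 + (23)·133
So (23)·133 ≡ 1 (mod 139), i.e. 133^(-1) ≡ 23 (mod 139).
Check: 133 × 23 = 3059 ≡ 1 (mod 139)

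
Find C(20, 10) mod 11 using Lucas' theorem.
0

Using Lucas' theorem:
Write n=20 and k=10 in base 11:
n in base 11: [1, 9]
k in base 11: [0, 10]
C(20,10) mod 11 = ∏ C(n_i, k_i) mod 11
Digit binomials (mod 11): C(1,0) = 1; C(9,10) = 0 (k_i > n_i)
Product: 1 × 0 = 0 ≡ 0 (mod 11)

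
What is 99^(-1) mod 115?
79

gcd(99, 115) = 1, so the inverse exists.
Extended Euclidean algorithm on (115, 99):
115 = 1 × 99 + 16  ⟹  16 = (1)·115 + (-1)·99
99 = 6 × 16 + 3  ⟹  3 = (-6)·115 + (7)·99
16 = 5 × 3 + 1  ⟹  1 = (31)·115 + (-36)·99
So (-36)·99 ≡ 1 (mod 115), i.e. 99^(-1) ≡ -36 ≡ 79 (mod 115).
Check: 99 × 79 = 7821 ≡ 1 (mod 115)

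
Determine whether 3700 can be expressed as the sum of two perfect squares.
10² + 60² (a=10, b=60)

Factorization: 3700 = 2^2 × 5^2 × 37
By Fermat: n is sum of two squares iff every prime p ≡ 3 (mod 4) appears to even power.
All primes ≡ 3 (mod 4) appear to even power.
Search a = 0, 1, 2, … for 3700 - a² a perfect square: first hit at a = 10: 3700 - 100 = 3600 = 60².
3700 = 10² + 60² = 100 + 3600 ✓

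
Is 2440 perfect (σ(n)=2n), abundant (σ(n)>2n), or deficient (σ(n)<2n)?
abundant

Proper divisors of 2440: sum = 1 + 2 + 4 + 5 + 8 + 10 + 20 + 40 + 61 + 122 + 244 + 305 + 488 + 610 + 1220 = 3140
Since 3140 > 2440, 2440 is abundant.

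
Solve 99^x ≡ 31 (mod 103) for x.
87

Baby-step giant-step with step n = ⌈√103⌉ = 11.
Baby steps 99^j mod 103 (j:value) for j=0..10: 0:1, 1:99, 2:16, 3:39, 4:50, 5:6, 6:79, 7:96, 8:28, 9:94, 10:36.
Giant-step multiplier: 99^(-11) ≡ 99^(102-11) = 99^91 ≡ 5 (mod 103).
Giant steps γ_i = 31·5^i mod 103: γ_0=31, γ_1=52, γ_2=54, γ_3=64, γ_4=11, γ_5=55, γ_6=69, γ_7=36 (in table at j=10).
x = i·n + j = 7·11 + 10 = 87.
Check: 99^87 ≡ 31 (mod 103).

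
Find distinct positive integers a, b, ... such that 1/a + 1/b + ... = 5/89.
1/18 + 1/1602

Greedy algorithm:
5/89: ceiling(89/5) = 18, use 1/18
1/1602: ceiling(1602/1) = 1602, use 1/1602
Result: 5/89 = 1/18 + 1/1602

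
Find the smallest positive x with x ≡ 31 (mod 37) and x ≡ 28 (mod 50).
1178

Using Chinese Remainder Theorem:
M = 37 × 50 = 1850
M1 = 50, M2 = 37
y1 = 50^(-1) mod 37 = 20
y2 = 37^(-1) mod 50 = 23
x = (31×50×20 + 28×37×23) mod 1850 = 1178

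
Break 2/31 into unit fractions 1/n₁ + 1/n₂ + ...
1/16 + 1/496

Greedy algorithm:
2/31: ceiling(31/2) = 16, use 1/16
1/496: ceiling(496/1) = 496, use 1/496
Result: 2/31 = 1/16 + 1/496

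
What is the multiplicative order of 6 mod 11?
10

11 is prime, so ord(6) divides φ(11) = 10.
Divisors of 10: 1, 2, 5, 10.
Repeated squaring: 6^1 ≡ 6, 6^2 ≡ 3, 6^4 ≡ 9, 6^8 ≡ 4 (mod 11).
Test 6^d mod 11 for each divisor d in increasing order:
6^1 ≡ 6
6^2 ≡ 3
6^5 = 6^4·6^1 ≡ 10
6^10 = 6^8·6^2 ≡ 1  ← first divisor giving 1
The order is 10.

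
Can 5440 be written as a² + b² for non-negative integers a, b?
16² + 72² (a=16, b=72)

Factorization: 5440 = 2^6 × 5 × 17
By Fermat: n is sum of two squares iff every prime p ≡ 3 (mod 4) appears to even power.
All primes ≡ 3 (mod 4) appear to even power.
Search a = 0, 1, 2, … for 5440 - a² a perfect square: first hit at a = 16: 5440 - 256 = 5184 = 72².
5440 = 16² + 72² = 256 + 5184 ✓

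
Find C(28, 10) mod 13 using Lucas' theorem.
0

Using Lucas' theorem:
Write n=28 and k=10 in base 13:
n in base 13: [2, 2]
k in base 13: [0, 10]
C(28,10) mod 13 = ∏ C(n_i, k_i) mod 13
Digit binomials (mod 13): C(2,0) = 1; C(2,10) = 0 (k_i > n_i)
Product: 1 × 0 = 0 ≡ 0 (mod 13)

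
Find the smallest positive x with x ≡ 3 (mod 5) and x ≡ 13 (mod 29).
13

Using Chinese Remainder Theorem:
M = 5 × 29 = 145
M1 = 29, M2 = 5
y1 = 29^(-1) mod 5 = 4
y2 = 5^(-1) mod 29 = 6
x = (3×29×4 + 13×5×6) mod 145 = 13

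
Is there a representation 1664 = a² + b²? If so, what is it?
8² + 40² (a=8, b=40)

Factorization: 1664 = 2^7 × 13
By Fermat: n is sum of two squares iff every prime p ≡ 3 (mod 4) appears to even power.
All primes ≡ 3 (mod 4) appear to even power.
Search a = 0, 1, 2, … for 1664 - a² a perfect square: first hit at a = 8: 1664 - 64 = 1600 = 40².
1664 = 8² + 40² = 64 + 1600 ✓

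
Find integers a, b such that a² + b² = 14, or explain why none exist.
Not possible

Factorization: 14 = 2 × 7
By Fermat: n is sum of two squares iff every prime p ≡ 3 (mod 4) appears to even power.
Prime(s) ≡ 3 (mod 4) with odd exponent: [(7, 1)]
Therefore 14 cannot be expressed as a² + b².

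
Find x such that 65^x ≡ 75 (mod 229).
4

Baby-step giant-step with step n = ⌈√229⌉ = 16.
Baby steps 65^j mod 229 (j:value) for j=0..15: 0:1, 1:65, 2:103, 3:54, 4:75, 5:66, 6:168, 7:157, 8:129, 9:141, 10:5, 11:96, 12:57, 13:41, 14:146, 15:101.
h = 75 is already in the table at j=4, so x = 4.
Check: 65^4 ≡ 75 (mod 229).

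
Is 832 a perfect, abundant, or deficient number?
abundant

Proper divisors of 832: sum = 1 + 2 + 4 + 8 + 13 + 16 + 26 + 32 + 52 + 64 + 104 + 208 + 416 = 946
Since 946 > 832, 832 is abundant.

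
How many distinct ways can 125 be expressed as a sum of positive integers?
3163127352

p(n) counts ways to write n as a sum of positive integers (order ignored).
Euler's pentagonal recurrence: p(k) = p(k-1) + p(k-2) - p(k-5) - p(k-7) + p(k-12) + p(k-15) - ... (offsets j(3j∓1)/2, signs ++--, p(0)=1, p(<0)=0).
DP table for k = 0..124: p(0)=1, p(1)=1, p(2)=2, p(3)=3, p(4)=5, p(5)=7, p(6)=11, p(7)=15, p(8)=22, p(9)=30, p(10)=42, p(11)=56, p(12)=77, p(13)=101, p(14)=135, p(15)=176, p(16)=231, p(17)=297, p(18)=385, p(19)=490, p(20)=627, p(21)=792, p(22)=1002, p(23)=1255, p(24)=1575, p(25)=1958, p(26)=2436, p(27)=3010, p(28)=3718, p(29)=4565, p(30)=5604, p(31)=6842, p(32)=8349, p(33)=10143, p(34)=12310, p(35)=14883, p(36)=17977, p(37)=21637, p(38)=26015, p(39)=31185, p(40)=37338, p(41)=44583, p(42)=53174, p(43)=63261, p(44)=75175, p(45)=89134, p(46)=105558, p(47)=124754, p(48)=147273, p(49)=173525, p(50)=204226, p(51)=239943, p(52)=281589, p(53)=329931, p(54)=386155, p(55)=451276, p(56)=526823, p(57)=614154, p(58)=715220, p(59)=831820, p(60)=966467, p(61)=1121505, p(62)=1300156, p(63)=1505499, p(64)=1741630, p(65)=2012558, p(66)=2323520, p(67)=2679689, p(68)=3087735, p(69)=3554345, p(70)=4087968, p(71)=4697205, p(72)=5392783, p(73)=6185689, p(74)=7089500, p(75)=8118264, p(76)=9289091, p(77)=10619863, p(78)=12132164, p(79)=13848650, p(80)=15796476, p(81)=18004327, p(82)=20506255, p(83)=23338469, p(84)=26543660, p(85)=30167357, p(86)=34262962, p(87)=38887673, p(88)=44108109, p(89)=49995925, p(90)=56634173, p(91)=64112359, p(92)=72533807, p(93)=82010177, p(94)=92669720, p(95)=104651419, p(96)=118114304, p(97)=133230930, p(98)=150198136, p(99)=169229875, p(100)=190569292, p(101)=214481126, p(102)=241265379, p(103)=271248950, p(104)=304801365, p(105)=342325709, p(106)=384276336, p(107)=431149389, p(108)=483502844, p(109)=541946240, p(110)=607163746, p(111)=679903203, p(112)=761002156, p(113)=851376628, p(114)=952050665, p(115)=1064144451, p(116)=1188908248, p(117)=1327710076, p(118)=1482074143, p(119)=1653668665, p(120)=1844349560, p(121)=2056148051, p(122)=2291320912, p(123)=2552338241, p(124)=2841940500.
Final step: p(125) = p(124) + p(123) - p(120) - p(118) + p(113) + p(110) - p(103) - p(99) + p(90) + p(85) - p(74) - p(68) + p(55) + p(48) - p(33) - p(25) + p(8)
= 2841940500 + 2552338241 - 1844349560 - 1482074143 + 851376628 + 607163746 - 271248950 - 169229875 + 56634173 + 30167357 - 7089500 - 3087735 + 451276 + 147273 - 10143 - 1958 + 22
= 3163127352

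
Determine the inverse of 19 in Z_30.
19

gcd(19, 30) = 1, so the inverse exists.
Extended Euclidean algorithm on (30, 19):
30 = 1 × 19 + 11  ⟹  11 = (1)·30 + (-1)·19
19 = 1 × 11 + 8  ⟹  8 = (-1)·30 + (2)·19
11 = 1 × 8 + 3  ⟹  3 = (2)·30 + (-3)·19
8 = 2 × 3 + 2  ⟹  2 = (-5)·30 + (8)·19
3 = 1 × 2 + 1  ⟹  1 = (7)·30 + (-11)·19
So (-11)·19 ≡ 1 (mod 30), i.e. 19^(-1) ≡ -11 ≡ 19 (mod 30).
Check: 19 × 19 = 361 ≡ 1 (mod 30)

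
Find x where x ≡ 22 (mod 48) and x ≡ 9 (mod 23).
262

Using Chinese Remainder Theorem:
M = 48 × 23 = 1104
M1 = 23, M2 = 48
y1 = 23^(-1) mod 48 = 23
y2 = 48^(-1) mod 23 = 12
x = (22×23×23 + 9×48×12) mod 1104 = 262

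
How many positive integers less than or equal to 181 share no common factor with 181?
180

181 = 181
φ(n) = n × ∏(1 - 1/p) for each prime p dividing n
φ(181) = 181 × (1 - 1/181) = 180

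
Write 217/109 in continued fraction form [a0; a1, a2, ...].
[1; 1, 108]

Euclidean algorithm steps:
217 = 1 × 109 + 108
109 = 1 × 108 + 1
108 = 108 × 1 + 0
Continued fraction: [1; 1, 108]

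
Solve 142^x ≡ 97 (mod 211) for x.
177

Baby-step giant-step with step n = ⌈√211⌉ = 15.
Baby steps 142^j mod 211 (j:value) for j=0..14: 0:1, 1:142, 2:119, 3:18, 4:24, 5:32, 6:113, 7:10, 8:154, 9:135, 10:180, 11:29, 12:109, 13:75, 14:100.
Giant-step multiplier: 142^(-15) ≡ 142^(210-15) = 142^195 ≡ 67 (mod 211).
Giant steps γ_i = 97·67^i mod 211: γ_0=97, γ_1=169, γ_2=140, γ_3=96, γ_4=102, γ_5=82, γ_6=8, γ_7=114, γ_8=42, γ_9=71, γ_10=115, γ_11=109 (in table at j=12).
x = i·n + j = 11·15 + 12 = 177.
Check: 142^177 ≡ 97 (mod 211).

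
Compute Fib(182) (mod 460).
221

Matrix identity: Q^n = [[F_(n+1), F_n], [F_n, F_(n-1)]] with Q = [[1,1],[1,0]].
n = 182 = 10110110₂. Square-and-multiply, entries mod 460:
Q^1 = [[1,1],[1,0]]
Q^2 = (Q^1)² = [[2,1],[1,1]]
Q^5 = (Q^2)²·Q = [[8,5],[5,3]]
Q^11 = (Q^5)²·Q = [[144,89],[89,55]]
Q^22 = (Q^11)² = [[137,231],[231,366]]
Q^45 = (Q^22)²·Q = [[183,370],[370,273]]
Q^91 = (Q^45)²·Q = [[89,189],[189,360]]
Q^182 = (Q^91)² = [[402,221],[221,181]]
F_182 mod 460 = Q^182[0][1] = 221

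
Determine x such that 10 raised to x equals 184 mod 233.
112

Baby-step giant-step with step n = ⌈√233⌉ = 16.
Baby steps 10^j mod 233 (j:value) for j=0..15: 0:1, 1:10, 2:100, 3:68, 4:214, 5:43, 6:197, 7:106, 8:128, 9:115, 10:218, 11:83, 12:131, 13:145, 14:52, 15:54.
Giant-step multiplier: 10^(-16) ≡ 10^(232-16) = 10^216 ≡ 148 (mod 233).
Giant steps γ_i = 184·148^i mod 233: γ_0=184, γ_1=204, γ_2=135, γ_3=175, γ_4=37, γ_5=117, γ_6=74, γ_7=1 (in table at j=0).
x = i·n + j = 7·16 + 0 = 112.
Check: 10^112 ≡ 184 (mod 233).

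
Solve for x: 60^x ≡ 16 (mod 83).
52

Baby-step giant-step with step n = ⌈√83⌉ = 10.
Baby steps 60^j mod 83 (j:value) for j=0..9: 0:1, 1:60, 2:31, 3:34, 4:48, 5:58, 6:77, 7:55, 8:63, 9:45.
Giant-step multiplier: 60^(-10) ≡ 60^(82-10) = 60^72 ≡ 17 (mod 83).
Giant steps γ_i = 16·17^i mod 83: γ_0=16, γ_1=23, γ_2=59, γ_3=7, γ_4=36, γ_5=31 (in table at j=2).
x = i·n + j = 5·10 + 2 = 52.
Check: 60^52 ≡ 16 (mod 83).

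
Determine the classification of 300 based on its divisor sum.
abundant

Proper divisors of 300: sum = 1 + 2 + 3 + 4 + 5 + 6 + 10 + 12 + ... + 60 + 75 + 100 + 150 (17 divisors) = 568
Since 568 > 300, 300 is abundant.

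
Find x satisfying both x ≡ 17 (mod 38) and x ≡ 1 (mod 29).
929

Using Chinese Remainder Theorem:
M = 38 × 29 = 1102
M1 = 29, M2 = 38
y1 = 29^(-1) mod 38 = 21
y2 = 38^(-1) mod 29 = 13
x = (17×29×21 + 1×38×13) mod 1102 = 929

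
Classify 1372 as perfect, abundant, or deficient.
abundant

Proper divisors of 1372: sum = 1 + 2 + 4 + 7 + 14 + 28 + 49 + 98 + 196 + 343 + 686 = 1428
Since 1428 > 1372, 1372 is abundant.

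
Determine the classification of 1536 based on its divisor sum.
abundant

Proper divisors of 1536: sum = 1 + 2 + 3 + 4 + 6 + 8 + 12 + 16 + ... + 256 + 384 + 512 + 768 (19 divisors) = 2556
Since 2556 > 1536, 1536 is abundant.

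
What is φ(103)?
102

103 = 103
φ(n) = n × ∏(1 - 1/p) for each prime p dividing n
φ(103) = 103 × (1 - 1/103) = 102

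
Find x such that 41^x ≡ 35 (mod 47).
39

Baby-step giant-step with step n = ⌈√47⌉ = 7.
Baby steps 41^j mod 47 (j:value) for j=0..6: 0:1, 1:41, 2:36, 3:19, 4:27, 5:26, 6:32.
Giant-step multiplier: 41^(-7) ≡ 41^(46-7) = 41^39 ≡ 35 (mod 47).
Giant steps γ_i = 35·35^i mod 47: γ_0=35, γ_1=3, γ_2=11, γ_3=9, γ_4=33, γ_5=27 (in table at j=4).
x = i·n + j = 5·7 + 4 = 39.
Check: 41^39 ≡ 35 (mod 47).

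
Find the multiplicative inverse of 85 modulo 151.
16

gcd(85, 151) = 1, so the inverse exists.
Extended Euclidean algorithm on (151, 85):
151 = 1 × 85 + 66  ⟹  66 = (1)·151 + (-1)·85
85 = 1 × 66 + 19  ⟹  19 = (-1)·151 + (2)·85
66 = 3 × 19 + 9  ⟹  9 = (4)·151 + (-7)·85
19 = 2 × 9 + 1  ⟹  1 = (-9)·151 + (16)·85
So (16)·85 ≡ 1 (mod 151), i.e. 85^(-1) ≡ 16 (mod 151).
Check: 85 × 16 = 1360 ≡ 1 (mod 151)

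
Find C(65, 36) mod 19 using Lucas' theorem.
0

Using Lucas' theorem:
Write n=65 and k=36 in base 19:
n in base 19: [3, 8]
k in base 19: [1, 17]
C(65,36) mod 19 = ∏ C(n_i, k_i) mod 19
Digit binomials (mod 19): C(3,1) = 3; C(8,17) = 0 (k_i > n_i)
Product: 3 × 0 = 0 ≡ 0 (mod 19)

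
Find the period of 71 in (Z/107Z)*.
106

107 is prime, so ord(71) divides φ(107) = 106.
Divisors of 106: 1, 2, 53, 106.
Repeated squaring: 71^1 ≡ 71, 71^2 ≡ 12, 71^4 ≡ 37, 71^8 ≡ 85, 71^16 ≡ 56, 71^32 ≡ 33, 71^64 ≡ 19 (mod 107).
Test 71^d mod 107 for each divisor d in increasing order:
71^1 ≡ 71
71^2 ≡ 12
71^53 = 71^32·71^16·71^4·71^1 ≡ 106
71^106 = 71^64·71^32·71^8·71^2 ≡ 1  ← first divisor giving 1
The order is 106.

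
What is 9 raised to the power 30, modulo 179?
61

Repeated squaring. Binary of 30 = 11110.
9^1 ≡ 9 (mod 179); 9^2 ≡ 81 (mod 179); 9^4 ≡ 117 (mod 179); 9^8 ≡ 85 (mod 179); 9^16 ≡ 65 (mod 179)
9^30 = 9^2 × 9^4 × 9^8 × 9^16 ≡ 61 (mod 179)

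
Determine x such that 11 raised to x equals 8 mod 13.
9

Baby-step giant-step with step n = ⌈√13⌉ = 4.
Baby steps 11^j mod 13 (j:value) for j=0..3: 0:1, 1:11, 2:4, 3:5.
Giant-step multiplier: 11^(-4) ≡ 11^(12-4) = 11^8 ≡ 9 (mod 13).
Giant steps γ_i = 8·9^i mod 13: γ_0=8, γ_1=7, γ_2=11 (in table at j=1).
x = i·n + j = 2·4 + 1 = 9.
Check: 11^9 ≡ 8 (mod 13).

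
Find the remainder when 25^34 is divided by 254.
177

Repeated squaring. Binary of 34 = 100010.
25^1 ≡ 25 (mod 254); 25^2 ≡ 117 (mod 254); 25^4 ≡ 227 (mod 254); 25^8 ≡ 221 (mod 254); 25^16 ≡ 73 (mod 254); 25^32 ≡ 249 (mod 254)
25^34 = 25^2 × 25^32 ≡ 177 (mod 254)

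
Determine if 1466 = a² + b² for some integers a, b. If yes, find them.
25² + 29² (a=25, b=29)

Factorization: 1466 = 2 × 733
By Fermat: n is sum of two squares iff every prime p ≡ 3 (mod 4) appears to even power.
All primes ≡ 3 (mod 4) appear to even power.
Search a = 0, 1, 2, … for 1466 - a² a perfect square: first hit at a = 25: 1466 - 625 = 841 = 29².
1466 = 25² + 29² = 625 + 841 ✓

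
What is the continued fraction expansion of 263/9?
[29; 4, 2]

Euclidean algorithm steps:
263 = 29 × 9 + 2
9 = 4 × 2 + 1
2 = 2 × 1 + 0
Continued fraction: [29; 4, 2]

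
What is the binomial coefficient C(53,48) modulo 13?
0

Using Lucas' theorem:
Write n=53 and k=48 in base 13:
n in base 13: [4, 1]
k in base 13: [3, 9]
C(53,48) mod 13 = ∏ C(n_i, k_i) mod 13
Digit binomials (mod 13): C(4,3) = 4; C(1,9) = 0 (k_i > n_i)
Product: 4 × 0 = 0 ≡ 0 (mod 13)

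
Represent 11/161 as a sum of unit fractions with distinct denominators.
1/15 + 1/604 + 1/1458660

Greedy algorithm:
11/161: ceiling(161/11) = 15, use 1/15
4/2415: ceiling(2415/4) = 604, use 1/604
1/1458660: ceiling(1458660/1) = 1458660, use 1/1458660
Result: 11/161 = 1/15 + 1/604 + 1/1458660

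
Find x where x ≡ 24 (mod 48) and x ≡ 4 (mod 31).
1368

Using Chinese Remainder Theorem:
M = 48 × 31 = 1488
M1 = 31, M2 = 48
y1 = 31^(-1) mod 48 = 31
y2 = 48^(-1) mod 31 = 11
x = (24×31×31 + 4×48×11) mod 1488 = 1368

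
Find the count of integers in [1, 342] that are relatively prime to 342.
108

342 = 2 × 3^2 × 19
φ(n) = n × ∏(1 - 1/p) for each prime p dividing n
φ(342) = 342 × (1 - 1/2) × (1 - 1/3) × (1 - 1/19) = 108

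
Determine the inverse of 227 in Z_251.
115

gcd(227, 251) = 1, so the inverse exists.
Extended Euclidean algorithm on (251, 227):
251 = 1 × 227 + 24  ⟹  24 = (1)·251 + (-1)·227
227 = 9 × 24 + 11  ⟹  11 = (-9)·251 + (10)·227
24 = 2 × 11 + 2  ⟹  2 = (19)·251 + (-21)·227
11 = 5 × 2 + 1  ⟹  1 = (-104)·251 + (115)·227
So (115)·227 ≡ 1 (mod 251), i.e. 227^(-1) ≡ 115 (mod 251).
Check: 227 × 115 = 26105 ≡ 1 (mod 251)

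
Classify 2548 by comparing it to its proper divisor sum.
abundant

Proper divisors of 2548: sum = 1 + 2 + 4 + 7 + 13 + 14 + 26 + 28 + ... + 196 + 364 + 637 + 1274 (17 divisors) = 3038
Since 3038 > 2548, 2548 is abundant.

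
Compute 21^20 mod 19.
4

Repeated squaring. Binary of 20 = 10100.
21^1 ≡ 2 (mod 19); 21^2 ≡ 4 (mod 19); 21^4 ≡ 16 (mod 19); 21^8 ≡ 9 (mod 19); 21^16 ≡ 5 (mod 19)
21^20 = 21^4 × 21^16 ≡ 4 (mod 19)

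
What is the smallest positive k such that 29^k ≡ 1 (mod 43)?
42

43 is prime, so ord(29) divides φ(43) = 42.
Divisors of 42: 1, 2, 3, 6, 7, 14, 21, 42.
Repeated squaring: 29^1 ≡ 29, 29^2 ≡ 24, 29^4 ≡ 17, 29^8 ≡ 31, 29^16 ≡ 15, 29^32 ≡ 10 (mod 43).
Test 29^d mod 43 for each divisor d in increasing order:
29^1 ≡ 29
29^2 ≡ 24
29^3 = 29^2·29^1 ≡ 8
29^6 = 29^4·29^2 ≡ 21
29^7 = 29^4·29^2·29^1 ≡ 7
29^14 = 29^8·29^4·29^2 ≡ 6
29^21 = 29^16·29^4·29^1 ≡ 42
29^42 = 29^32·29^8·29^2 ≡ 1  ← first divisor giving 1
The order is 42.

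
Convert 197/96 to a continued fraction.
[2; 19, 5]

Euclidean algorithm steps:
197 = 2 × 96 + 5
96 = 19 × 5 + 1
5 = 5 × 1 + 0
Continued fraction: [2; 19, 5]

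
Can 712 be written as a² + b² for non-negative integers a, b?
6² + 26² (a=6, b=26)

Factorization: 712 = 2^3 × 89
By Fermat: n is sum of two squares iff every prime p ≡ 3 (mod 4) appears to even power.
All primes ≡ 3 (mod 4) appear to even power.
Search a = 0, 1, 2, … for 712 - a² a perfect square: first hit at a = 6: 712 - 36 = 676 = 26².
712 = 6² + 26² = 36 + 676 ✓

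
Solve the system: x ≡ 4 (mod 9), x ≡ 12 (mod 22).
166

Using Chinese Remainder Theorem:
M = 9 × 22 = 198
M1 = 22, M2 = 9
y1 = 22^(-1) mod 9 = 7
y2 = 9^(-1) mod 22 = 5
x = (4×22×7 + 12×9×5) mod 198 = 166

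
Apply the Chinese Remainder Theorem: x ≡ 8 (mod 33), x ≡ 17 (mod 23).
569

Using Chinese Remainder Theorem:
M = 33 × 23 = 759
M1 = 23, M2 = 33
y1 = 23^(-1) mod 33 = 23
y2 = 33^(-1) mod 23 = 7
x = (8×23×23 + 17×33×7) mod 759 = 569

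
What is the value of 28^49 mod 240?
208

Repeated squaring. Binary of 49 = 110001.
28^1 ≡ 28 (mod 240); 28^2 ≡ 64 (mod 240); 28^4 ≡ 16 (mod 240); 28^8 ≡ 16 (mod 240); 28^16 ≡ 16 (mod 240); 28^32 ≡ 16 (mod 240)
28^49 = 28^1 × 28^16 × 28^32 ≡ 208 (mod 240)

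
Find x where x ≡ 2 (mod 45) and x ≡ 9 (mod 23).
722

Using Chinese Remainder Theorem:
M = 45 × 23 = 1035
M1 = 23, M2 = 45
y1 = 23^(-1) mod 45 = 2
y2 = 45^(-1) mod 23 = 22
x = (2×23×2 + 9×45×22) mod 1035 = 722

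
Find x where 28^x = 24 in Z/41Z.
23

Baby-step giant-step with step n = ⌈√41⌉ = 7.
Baby steps 28^j mod 41 (j:value) for j=0..6: 0:1, 1:28, 2:5, 3:17, 4:25, 5:3, 6:2.
Giant-step multiplier: 28^(-7) ≡ 28^(40-7) = 28^33 ≡ 11 (mod 41).
Giant steps γ_i = 24·11^i mod 41: γ_0=24, γ_1=18, γ_2=34, γ_3=5 (in table at j=2).
x = i·n + j = 3·7 + 2 = 23.
Check: 28^23 ≡ 24 (mod 41).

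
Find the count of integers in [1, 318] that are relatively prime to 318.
104

318 = 2 × 3 × 53
φ(n) = n × ∏(1 - 1/p) for each prime p dividing n
φ(318) = 318 × (1 - 1/2) × (1 - 1/3) × (1 - 1/53) = 104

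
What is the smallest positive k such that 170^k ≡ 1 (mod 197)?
196

197 is prime, so ord(170) divides φ(197) = 196.
Divisors of 196: 1, 2, 4, 7, 14, 28, 49, 98, 196.
Repeated squaring: 170^1 ≡ 170, 170^2 ≡ 138, 170^4 ≡ 132, 170^8 ≡ 88, 170^16 ≡ 61, 170^32 ≡ 175, 170^64 ≡ 90, 170^128 ≡ 23 (mod 197).
Test 170^d mod 197 for each divisor d in increasing order:
170^1 ≡ 170
170^2 ≡ 138
170^4 ≡ 132
170^7 = 170^4·170^2·170^1 ≡ 77
170^14 = 170^8·170^4·170^2 ≡ 19
170^28 = 170^16·170^8·170^4 ≡ 164
170^49 = 170^32·170^16·170^1 ≡ 183
170^98 = 170^64·170^32·170^2 ≡ 196
170^196 = 170^128·170^64·170^4 ≡ 1  ← first divisor giving 1
The order is 196.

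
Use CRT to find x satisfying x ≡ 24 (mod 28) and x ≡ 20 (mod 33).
416

Using Chinese Remainder Theorem:
M = 28 × 33 = 924
M1 = 33, M2 = 28
y1 = 33^(-1) mod 28 = 17
y2 = 28^(-1) mod 33 = 13
x = (24×33×17 + 20×28×13) mod 924 = 416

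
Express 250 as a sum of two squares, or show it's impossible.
5² + 15² (a=5, b=15)

Factorization: 250 = 2 × 5^3
By Fermat: n is sum of two squares iff every prime p ≡ 3 (mod 4) appears to even power.
All primes ≡ 3 (mod 4) appear to even power.
Search a = 0, 1, 2, … for 250 - a² a perfect square: first hit at a = 5: 250 - 25 = 225 = 15².
250 = 5² + 15² = 25 + 225 ✓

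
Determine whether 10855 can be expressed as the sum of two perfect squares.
Not possible

Factorization: 10855 = 5 × 13 × 167
By Fermat: n is sum of two squares iff every prime p ≡ 3 (mod 4) appears to even power.
Prime(s) ≡ 3 (mod 4) with odd exponent: [(167, 1)]
Therefore 10855 cannot be expressed as a² + b².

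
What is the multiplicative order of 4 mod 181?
90

181 is prime, so ord(4) divides φ(181) = 180.
Divisors of 180: 1, 2, 3, 4, 5, 6, 9, 10, 12, 15, 18, 20, 30, 36, 45, 60, 90, 180.
Repeated squaring: 4^1 ≡ 4, 4^2 ≡ 16, 4^4 ≡ 75, 4^8 ≡ 14, 4^16 ≡ 15, 4^32 ≡ 44, 4^64 ≡ 126, 4^128 ≡ 129 (mod 181).
Test 4^d mod 181 for each divisor d in increasing order:
4^1 ≡ 4
4^2 ≡ 16
4^3 = 4^2·4^1 ≡ 64
4^4 ≡ 75
4^5 = 4^4·4^1 ≡ 119
4^6 = 4^4·4^2 ≡ 114
4^9 = 4^8·4^1 ≡ 56
4^10 = 4^8·4^2 ≡ 43
4^12 = 4^8·4^4 ≡ 145
4^15 = 4^8·4^4·4^2·4^1 ≡ 49
4^18 = 4^16·4^2 ≡ 59
4^20 = 4^16·4^4 ≡ 39
4^30 = 4^16·4^8·4^4·4^2 ≡ 48
4^36 = 4^32·4^4 ≡ 42
4^45 = 4^32·4^8·4^4·4^1 ≡ 180
4^60 = 4^32·4^16·4^8·4^4 ≡ 132
4^90 = 4^64·4^16·4^8·4^2 ≡ 1  ← first divisor giving 1
The order is 90.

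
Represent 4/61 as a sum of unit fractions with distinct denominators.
1/16 + 1/326 + 1/159088

Greedy algorithm:
4/61: ceiling(61/4) = 16, use 1/16
3/976: ceiling(976/3) = 326, use 1/326
1/159088: ceiling(159088/1) = 159088, use 1/159088
Result: 4/61 = 1/16 + 1/326 + 1/159088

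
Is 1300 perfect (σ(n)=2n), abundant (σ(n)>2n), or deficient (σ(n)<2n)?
abundant

Proper divisors of 1300: sum = 1 + 2 + 4 + 5 + 10 + 13 + 20 + 25 + ... + 130 + 260 + 325 + 650 (17 divisors) = 1738
Since 1738 > 1300, 1300 is abundant.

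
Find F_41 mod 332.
121

Matrix identity: Q^n = [[F_(n+1), F_n], [F_n, F_(n-1)]] with Q = [[1,1],[1,0]].
n = 41 = 101001₂. Square-and-multiply, entries mod 332:
Q^1 = [[1,1],[1,0]]
Q^2 = (Q^1)² = [[2,1],[1,1]]
Q^5 = (Q^2)²·Q = [[8,5],[5,3]]
Q^10 = (Q^5)² = [[89,55],[55,34]]
Q^20 = (Q^10)² = [[322,125],[125,197]]
Q^41 = (Q^20)²·Q = [[256,121],[121,135]]
F_41 mod 332 = Q^41[0][1] = 121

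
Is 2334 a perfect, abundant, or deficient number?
abundant

Proper divisors of 2334: sum = 1 + 2 + 3 + 6 + 389 + 778 + 1167 = 2346
Since 2346 > 2334, 2334 is abundant.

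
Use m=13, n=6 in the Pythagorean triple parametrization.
(133, 156, 205)

Euclid's formula: a = m² - n², b = 2mn, c = m² + n²
m = 13, n = 6
a = 13² - 6² = 169 - 36 = 133
b = 2 × 13 × 6 = 156
c = 13² + 6² = 169 + 36 = 205
Verification: 133² + 156² = 17689 + 24336 = 42025 = 205² ✓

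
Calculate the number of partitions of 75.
8118264

p(n) counts ways to write n as a sum of positive integers (order ignored).
Euler's pentagonal recurrence: p(k) = p(k-1) + p(k-2) - p(k-5) - p(k-7) + p(k-12) + p(k-15) - ... (offsets j(3j∓1)/2, signs ++--, p(0)=1, p(<0)=0).
DP table for k = 0..74: p(0)=1, p(1)=1, p(2)=2, p(3)=3, p(4)=5, p(5)=7, p(6)=11, p(7)=15, p(8)=22, p(9)=30, p(10)=42, p(11)=56, p(12)=77, p(13)=101, p(14)=135, p(15)=176, p(16)=231, p(17)=297, p(18)=385, p(19)=490, p(20)=627, p(21)=792, p(22)=1002, p(23)=1255, p(24)=1575, p(25)=1958, p(26)=2436, p(27)=3010, p(28)=3718, p(29)=4565, p(30)=5604, p(31)=6842, p(32)=8349, p(33)=10143, p(34)=12310, p(35)=14883, p(36)=17977, p(37)=21637, p(38)=26015, p(39)=31185, p(40)=37338, p(41)=44583, p(42)=53174, p(43)=63261, p(44)=75175, p(45)=89134, p(46)=105558, p(47)=124754, p(48)=147273, p(49)=173525, p(50)=204226, p(51)=239943, p(52)=281589, p(53)=329931, p(54)=386155, p(55)=451276, p(56)=526823, p(57)=614154, p(58)=715220, p(59)=831820, p(60)=966467, p(61)=1121505, p(62)=1300156, p(63)=1505499, p(64)=1741630, p(65)=2012558, p(66)=2323520, p(67)=2679689, p(68)=3087735, p(69)=3554345, p(70)=4087968, p(71)=4697205, p(72)=5392783, p(73)=6185689, p(74)=7089500.
Final step: p(75) = p(74) + p(73) - p(70) - p(68) + p(63) + p(60) - p(53) - p(49) + p(40) + p(35) - p(24) - p(18) + p(5)
= 7089500 + 6185689 - 4087968 - 3087735 + 1505499 + 966467 - 329931 - 173525 + 37338 + 14883 - 1575 - 385 + 7
= 8118264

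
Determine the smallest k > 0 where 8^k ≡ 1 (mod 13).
4

13 is prime, so ord(8) divides φ(13) = 12.
Divisors of 12: 1, 2, 3, 4, 6, 12.
Repeated squaring: 8^1 ≡ 8, 8^2 ≡ 12, 8^4 ≡ 1, 8^8 ≡ 1 (mod 13).
Test 8^d mod 13 for each divisor d in increasing order:
8^1 ≡ 8
8^2 ≡ 12
8^3 = 8^2·8^1 ≡ 5
8^4 ≡ 1  ← first divisor giving 1
The order is 4.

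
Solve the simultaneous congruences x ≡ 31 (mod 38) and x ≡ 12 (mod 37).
715

Using Chinese Remainder Theorem:
M = 38 × 37 = 1406
M1 = 37, M2 = 38
y1 = 37^(-1) mod 38 = 37
y2 = 38^(-1) mod 37 = 1
x = (31×37×37 + 12×38×1) mod 1406 = 715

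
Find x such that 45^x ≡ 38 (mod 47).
15

Baby-step giant-step with step n = ⌈√47⌉ = 7.
Baby steps 45^j mod 47 (j:value) for j=0..6: 0:1, 1:45, 2:4, 3:39, 4:16, 5:15, 6:17.
Giant-step multiplier: 45^(-7) ≡ 45^(46-7) = 45^39 ≡ 29 (mod 47).
Giant steps γ_i = 38·29^i mod 47: γ_0=38, γ_1=21, γ_2=45 (in table at j=1).
x = i·n + j = 2·7 + 1 = 15.
Check: 45^15 ≡ 38 (mod 47).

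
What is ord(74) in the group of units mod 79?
78

79 is prime, so ord(74) divides φ(79) = 78.
Divisors of 78: 1, 2, 3, 6, 13, 26, 39, 78.
Repeated squaring: 74^1 ≡ 74, 74^2 ≡ 25, 74^4 ≡ 72, 74^8 ≡ 49, 74^16 ≡ 31, 74^32 ≡ 13, 74^64 ≡ 11 (mod 79).
Test 74^d mod 79 for each divisor d in increasing order:
74^1 ≡ 74
74^2 ≡ 25
74^3 = 74^2·74^1 ≡ 33
74^6 = 74^4·74^2 ≡ 62
74^13 = 74^8·74^4·74^1 ≡ 56
74^26 = 74^16·74^8·74^2 ≡ 55
74^39 = 74^32·74^4·74^2·74^1 ≡ 78
74^78 = 74^64·74^8·74^4·74^2 ≡ 1  ← first divisor giving 1
The order is 78.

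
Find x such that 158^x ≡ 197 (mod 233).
162

Baby-step giant-step with step n = ⌈√233⌉ = 16.
Baby steps 158^j mod 233 (j:value) for j=0..15: 0:1, 1:158, 2:33, 3:88, 4:157, 5:108, 6:55, 7:69, 8:184, 9:180, 10:14, 11:115, 12:229, 13:67, 14:101, 15:114.
Giant-step multiplier: 158^(-16) ≡ 158^(232-16) = 158^216 ≡ 128 (mod 233).
Giant steps γ_i = 197·128^i mod 233: γ_0=197, γ_1=52, γ_2=132, γ_3=120, γ_4=215, γ_5=26, γ_6=66, γ_7=60, γ_8=224, γ_9=13, γ_10=33 (in table at j=2).
x = i·n + j = 10·16 + 2 = 162.
Check: 158^162 ≡ 197 (mod 233).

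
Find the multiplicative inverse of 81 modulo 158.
119

gcd(81, 158) = 1, so the inverse exists.
Extended Euclidean algorithm on (158, 81):
158 = 1 × 81 + 77  ⟹  77 = (1)·158 + (-1)·81
81 = 1 × 77 + 4  ⟹  4 = (-1)·158 + (2)·81
77 = 19 × 4 + 1  ⟹  1 = (20)·158 + (-39)·81
So (-39)·81 ≡ 1 (mod 158), i.e. 81^(-1) ≡ -39 ≡ 119 (mod 158).
Check: 81 × 119 = 9639 ≡ 1 (mod 158)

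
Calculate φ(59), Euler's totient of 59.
58

59 = 59
φ(n) = n × ∏(1 - 1/p) for each prime p dividing n
φ(59) = 59 × (1 - 1/59) = 58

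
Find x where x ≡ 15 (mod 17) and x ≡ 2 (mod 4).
66

Using Chinese Remainder Theorem:
M = 17 × 4 = 68
M1 = 4, M2 = 17
y1 = 4^(-1) mod 17 = 13
y2 = 17^(-1) mod 4 = 1
x = (15×4×13 + 2×17×1) mod 68 = 66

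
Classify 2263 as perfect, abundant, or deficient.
deficient

Proper divisors of 2263: sum = 1 + 31 + 73 = 105
Since 105 < 2263, 2263 is deficient.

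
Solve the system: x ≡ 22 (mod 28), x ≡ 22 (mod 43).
22

Using Chinese Remainder Theorem:
M = 28 × 43 = 1204
M1 = 43, M2 = 28
y1 = 43^(-1) mod 28 = 15
y2 = 28^(-1) mod 43 = 20
x = (22×43×15 + 22×28×20) mod 1204 = 22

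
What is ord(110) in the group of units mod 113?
112

113 is prime, so ord(110) divides φ(113) = 112.
Divisors of 112: 1, 2, 4, 7, 8, 14, 16, 28, 56, 112.
Repeated squaring: 110^1 ≡ 110, 110^2 ≡ 9, 110^4 ≡ 81, 110^8 ≡ 7, 110^16 ≡ 49, 110^32 ≡ 28, 110^64 ≡ 106 (mod 113).
Test 110^d mod 113 for each divisor d in increasing order:
110^1 ≡ 110
110^2 ≡ 9
110^4 ≡ 81
110^7 = 110^4·110^2·110^1 ≡ 73
110^8 ≡ 7
110^14 = 110^8·110^4·110^2 ≡ 18
110^16 ≡ 49
110^28 = 110^16·110^8·110^4 ≡ 98
110^56 = 110^32·110^16·110^8 ≡ 112
110^112 = 110^64·110^32·110^16 ≡ 1  ← first divisor giving 1
The order is 112.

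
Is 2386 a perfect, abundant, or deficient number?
deficient

Proper divisors of 2386: sum = 1 + 2 + 1193 = 1196
Since 1196 < 2386, 2386 is deficient.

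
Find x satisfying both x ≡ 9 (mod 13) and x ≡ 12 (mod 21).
243

Using Chinese Remainder Theorem:
M = 13 × 21 = 273
M1 = 21, M2 = 13
y1 = 21^(-1) mod 13 = 5
y2 = 13^(-1) mod 21 = 13
x = (9×21×5 + 12×13×13) mod 273 = 243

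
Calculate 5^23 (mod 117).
47

Repeated squaring. Binary of 23 = 10111.
5^1 ≡ 5 (mod 117); 5^2 ≡ 25 (mod 117); 5^4 ≡ 40 (mod 117); 5^8 ≡ 79 (mod 117); 5^16 ≡ 40 (mod 117)
5^23 = 5^1 × 5^2 × 5^4 × 5^16 ≡ 47 (mod 117)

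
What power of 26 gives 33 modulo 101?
46

Baby-step giant-step with step n = ⌈√101⌉ = 11.
Baby steps 26^j mod 101 (j:value) for j=0..10: 0:1, 1:26, 2:70, 3:2, 4:52, 5:39, 6:4, 7:3, 8:78, 9:8, 10:6.
Giant-step multiplier: 26^(-11) ≡ 26^(100-11) = 26^89 ≡ 90 (mod 101).
Giant steps γ_i = 33·90^i mod 101: γ_0=33, γ_1=41, γ_2=54, γ_3=12, γ_4=70 (in table at j=2).
x = i·n + j = 4·11 + 2 = 46.
Check: 26^46 ≡ 33 (mod 101).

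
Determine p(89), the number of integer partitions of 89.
49995925

p(n) counts ways to write n as a sum of positive integers (order ignored).
Euler's pentagonal recurrence: p(k) = p(k-1) + p(k-2) - p(k-5) - p(k-7) + p(k-12) + p(k-15) - ... (offsets j(3j∓1)/2, signs ++--, p(0)=1, p(<0)=0).
DP table for k = 0..88: p(0)=1, p(1)=1, p(2)=2, p(3)=3, p(4)=5, p(5)=7, p(6)=11, p(7)=15, p(8)=22, p(9)=30, p(10)=42, p(11)=56, p(12)=77, p(13)=101, p(14)=135, p(15)=176, p(16)=231, p(17)=297, p(18)=385, p(19)=490, p(20)=627, p(21)=792, p(22)=1002, p(23)=1255, p(24)=1575, p(25)=1958, p(26)=2436, p(27)=3010, p(28)=3718, p(29)=4565, p(30)=5604, p(31)=6842, p(32)=8349, p(33)=10143, p(34)=12310, p(35)=14883, p(36)=17977, p(37)=21637, p(38)=26015, p(39)=31185, p(40)=37338, p(41)=44583, p(42)=53174, p(43)=63261, p(44)=75175, p(45)=89134, p(46)=105558, p(47)=124754, p(48)=147273, p(49)=173525, p(50)=204226, p(51)=239943, p(52)=281589, p(53)=329931, p(54)=386155, p(55)=451276, p(56)=526823, p(57)=614154, p(58)=715220, p(59)=831820, p(60)=966467, p(61)=1121505, p(62)=1300156, p(63)=1505499, p(64)=1741630, p(65)=2012558, p(66)=2323520, p(67)=2679689, p(68)=3087735, p(69)=3554345, p(70)=4087968, p(71)=4697205, p(72)=5392783, p(73)=6185689, p(74)=7089500, p(75)=8118264, p(76)=9289091, p(77)=10619863, p(78)=12132164, p(79)=13848650, p(80)=15796476, p(81)=18004327, p(82)=20506255, p(83)=23338469, p(84)=26543660, p(85)=30167357, p(86)=34262962, p(87)=38887673, p(88)=44108109.
Final step: p(89) = p(88) + p(87) - p(84) - p(82) + p(77) + p(74) - p(67) - p(63) + p(54) + p(49) - p(38) - p(32) + p(19) + p(12)
= 44108109 + 38887673 - 26543660 - 20506255 + 10619863 + 7089500 - 2679689 - 1505499 + 386155 + 173525 - 26015 - 8349 + 490 + 77
= 49995925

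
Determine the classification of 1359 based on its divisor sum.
deficient

Proper divisors of 1359: sum = 1 + 3 + 9 + 151 + 453 = 617
Since 617 < 1359, 1359 is deficient.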